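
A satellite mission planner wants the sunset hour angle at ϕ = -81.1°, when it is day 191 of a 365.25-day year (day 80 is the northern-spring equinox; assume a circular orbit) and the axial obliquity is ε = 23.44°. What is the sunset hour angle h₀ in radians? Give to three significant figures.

Solar longitude: L_s = 360° × (191 − 80)/365.25 = 109.405°.
sin δ = sin 23.44° × sin 109.405° = 0.37519, so δ = +22.036°.
cos h₀ = −tan ϕ · tan δ = 2.5848 ≥ 1, so the Sun never rises (polar night) and h₀ = 0.

h₀ = 0.00 rad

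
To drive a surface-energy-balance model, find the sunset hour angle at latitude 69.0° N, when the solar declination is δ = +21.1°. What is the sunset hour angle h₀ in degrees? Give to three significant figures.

Sunrise equation: cos h₀ = −tan ϕ · tan δ = -1.0052 ≤ −1, so the Sun never sets (polar day) and h₀ = π.

h₀ = 180°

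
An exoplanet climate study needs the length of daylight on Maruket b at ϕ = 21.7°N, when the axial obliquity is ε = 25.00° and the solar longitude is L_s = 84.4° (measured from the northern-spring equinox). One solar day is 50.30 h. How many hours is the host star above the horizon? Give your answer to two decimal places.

Solar declination: sin δ = sin ε · sin L_s = sin 25.00° × sin 84.4° = 0.42060, so δ = +24.873°.
cos h₀ = −tan ϕ · tan δ = −tan(+21.7°) × tan(+24.873°) = -0.1845, so h₀ = 1.7563 rad = 100.63°.
Daylight = 2h₀/(2π) × 50.30 h = (1.7563/π) × 50.30 = 28.12 h.

28.12 h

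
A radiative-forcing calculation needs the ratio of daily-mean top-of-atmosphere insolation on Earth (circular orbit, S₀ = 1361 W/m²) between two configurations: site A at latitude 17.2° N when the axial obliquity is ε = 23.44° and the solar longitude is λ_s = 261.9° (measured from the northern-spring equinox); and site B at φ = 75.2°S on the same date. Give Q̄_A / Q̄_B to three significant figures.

Q̄_A / Q̄_B ≈ 0.588

— Configuration A (φ=+17.2°):
Solar declination: sin δ = sin ε · sin λ_s = sin 23.44° × sin 261.9° = -0.39382, so δ = -23.192°.
cos H₀ = −tan(+17.2°) tan(-23.192°) = 0.1326, H₀ = 1.4378 rad.
Bracket: H₀ sin φ sin δ + cos φ cos δ sin H₀ = 1.4378×0.29571×-0.39382 + 0.95528×0.91919×0.99117 = -0.167441 + 0.870330 = 0.702889.
Q̄ = (S₀/π) × [bracket] = (1361/π) × 0.702889 = 304.51 W/m².
— Configuration B (φ=-75.2°):
cos H₀ = −tan(-75.2°) tan(-23.192°) = -1.6216 ≤ −1 ⇒ polar day, H₀ = π.
Bracket: H₀ sin φ sin δ + cos φ cos δ sin H₀ = 3.1416×-0.96682×-0.39382 + 0.25545×0.91919×0.00000 = 1.196174 + 0.000000 = 1.196174.
Q̄ = (S₀/π) × [bracket] = (1361/π) × 1.196174 = 518.21 W/m².
Ratio Q̄_A / Q̄_B = 304.51 / 518.21 = 0.5876.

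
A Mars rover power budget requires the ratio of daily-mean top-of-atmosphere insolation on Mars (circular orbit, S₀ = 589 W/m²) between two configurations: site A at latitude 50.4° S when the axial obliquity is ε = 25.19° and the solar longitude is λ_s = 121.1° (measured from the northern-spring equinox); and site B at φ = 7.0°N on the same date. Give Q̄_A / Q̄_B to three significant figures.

Q̄_A / Q̄_B ≈ 0.221

— Configuration A (φ=-50.4°):
Solar declination: sin δ = sin ε · sin λ_s = sin 25.19° × sin 121.1° = 0.36445, so δ = +21.373°.
cos H₀ = −tan(-50.4°) tan(+21.373°) = 0.4731, H₀ = 1.0780 rad.
Bracket: H₀ sin φ sin δ + cos φ cos δ sin H₀ = 1.0780×-0.77051×0.36445 + 0.63742×0.93122×0.88102 = -0.302716 + 0.522954 = 0.220238.
Q̄ = (S₀/π) × [bracket] = (589/π) × 0.220238 = 41.291 W/m².
— Configuration B (φ=+7.0°):
cos H₀ = −tan(+7.0°) tan(+21.373°) = -0.0481, H₀ = 1.6189 rad.
Bracket: H₀ sin φ sin δ + cos φ cos δ sin H₀ = 1.6189×0.12187×0.36445 + 0.99255×0.93122×0.99884 = 0.071904 + 0.923210 = 0.995114.
Q̄ = (S₀/π) × [bracket] = (589/π) × 0.995114 = 186.57 W/m².
Ratio Q̄_A / Q̄_B = 41.291 / 186.57 = 0.2213.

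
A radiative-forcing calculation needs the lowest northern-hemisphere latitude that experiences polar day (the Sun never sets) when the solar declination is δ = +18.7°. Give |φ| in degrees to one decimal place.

Polar day requires cos H₀ = −tan φ tan δ ≤ −1, i.e. tan φ tan δ ≥ 1.
The boundary is |tan φ| · |tan δ| = 1, so |φ| = 90° − |δ| = 90° − 18.7° = 71.3° in the northern hemisphere.

|φ| = 71.3°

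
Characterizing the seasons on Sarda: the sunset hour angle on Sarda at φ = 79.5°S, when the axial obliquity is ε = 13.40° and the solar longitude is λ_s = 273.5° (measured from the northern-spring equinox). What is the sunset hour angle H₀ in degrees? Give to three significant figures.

Solar declination: sin δ = sin ε · sin λ_s = sin 13.40° × sin 273.5° = -0.23132, so δ = -13.375°.
Sunrise equation: cos H₀ = −tan φ · tan δ = -1.2829 ≤ −1, so the host star never sets (polar day) and H₀ = π.

H₀ = 180°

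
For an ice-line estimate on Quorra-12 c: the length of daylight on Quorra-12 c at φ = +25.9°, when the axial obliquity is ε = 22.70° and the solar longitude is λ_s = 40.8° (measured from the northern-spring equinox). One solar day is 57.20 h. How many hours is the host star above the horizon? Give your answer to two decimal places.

Solar declination: sin δ = sin ε · sin λ_s = sin 22.70° × sin 40.8° = 0.25216, so δ = +14.605°.
cos H₀ = −tan φ · tan δ = −tan(+25.9°) × tan(+14.605°) = -0.1265, so H₀ = 1.6977 rad = 97.27°.
Daylight = 2H₀/(2π) × 57.20 h = (1.6977/π) × 57.20 = 30.91 h.

30.91 h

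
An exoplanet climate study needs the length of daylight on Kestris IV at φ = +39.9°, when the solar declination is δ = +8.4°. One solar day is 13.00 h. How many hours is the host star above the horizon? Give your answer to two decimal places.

cos H₀ = −tan φ · tan δ = −tan(+39.9°) × tan(+8.400°) = -0.1235, so H₀ = 1.6946 rad = 97.09°.
Daylight = 2H₀/(2π) × 13.00 h = (1.6946/π) × 13.00 = 7.01 h.

7.01 h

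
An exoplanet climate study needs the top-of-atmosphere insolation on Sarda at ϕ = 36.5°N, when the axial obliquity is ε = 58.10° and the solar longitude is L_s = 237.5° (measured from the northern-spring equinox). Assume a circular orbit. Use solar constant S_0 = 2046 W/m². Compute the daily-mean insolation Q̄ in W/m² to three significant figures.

Q̄ ≈ 41.3 W/m²

Solar declination: sin δ = sin ε · sin L_s = sin 58.10° × sin 237.5° = -0.71602, so δ = -45.726°.
cos h₀ = −tan(+36.5°) tan(-45.726°) = 0.7590, h₀ = 0.7091 rad.
Bracket: h₀ sin ϕ sin δ + cos ϕ cos δ sin h₀ = 0.7091×0.59482×-0.71602 + 0.80386×0.69808×0.65113 = -0.302008 + 0.365387 = 0.063379.
Q̄ = (S_0/π) × [bracket] = (2046/π) × 0.063379 = 41.28 W/m².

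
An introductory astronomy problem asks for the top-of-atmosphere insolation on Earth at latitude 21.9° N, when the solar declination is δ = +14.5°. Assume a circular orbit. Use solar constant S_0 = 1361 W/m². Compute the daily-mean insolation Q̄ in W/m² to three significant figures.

cos h₀ = −tan(+21.9°) tan(+14.500°) = -0.1040, h₀ = 1.6749 rad.
Bracket: h₀ sin ϕ sin δ + cos ϕ cos δ sin h₀ = 1.6749×0.37299×0.25038 + 0.92784×0.96815×0.99458 = 0.156418 + 0.893420 = 1.049838.
Q̄ = (S_0/π) × [bracket] = (1361/π) × 1.049838 = 454.8 W/m².

Q̄ ≈ 455 W/m²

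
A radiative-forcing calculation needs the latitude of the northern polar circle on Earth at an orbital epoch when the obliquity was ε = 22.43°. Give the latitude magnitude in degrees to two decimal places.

The polar circle is the lowest latitude that experiences at least one full rotation of continuous daylight at the northern-summer solstice; it lies at |φ| = 90° − ε = 90° − 22.43° = 67.57°.

67.57°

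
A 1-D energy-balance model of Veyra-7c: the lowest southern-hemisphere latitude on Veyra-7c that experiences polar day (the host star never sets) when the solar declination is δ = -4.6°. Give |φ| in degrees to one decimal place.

Polar day requires cos H₀ = −tan φ tan δ ≤ −1, i.e. tan φ tan δ ≥ 1.
The boundary is |tan φ| · |tan δ| = 1, so |φ| = 90° − |δ| = 90° − 4.6° = 85.4° in the southern hemisphere.

|φ| = 85.4°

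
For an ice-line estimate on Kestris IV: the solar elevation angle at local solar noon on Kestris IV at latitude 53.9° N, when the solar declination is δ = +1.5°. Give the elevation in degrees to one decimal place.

37.6°

At local noon the hour angle is zero, so the zenith angle equals |φ − δ| = |+53.9° − (+1.500°)| = 52.400°.
Elevation = 90° − 52.400° = 37.6°.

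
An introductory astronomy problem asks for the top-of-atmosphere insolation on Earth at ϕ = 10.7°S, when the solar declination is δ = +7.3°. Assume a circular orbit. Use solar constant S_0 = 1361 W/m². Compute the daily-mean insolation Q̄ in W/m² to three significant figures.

cos h₀ = −tan(-10.7°) tan(+7.300°) = 0.0242, h₀ = 1.5466 rad.
Bracket: h₀ sin ϕ sin δ + cos ϕ cos δ sin h₀ = 1.5466×-0.18567×0.12706 + 0.98261×0.99189×0.99971 = -0.036486 + 0.974358 = 0.937872.
Q̄ = (S_0/π) × [bracket] = (1361/π) × 0.937872 = 406.3 W/m².

Q̄ ≈ 406 W/m²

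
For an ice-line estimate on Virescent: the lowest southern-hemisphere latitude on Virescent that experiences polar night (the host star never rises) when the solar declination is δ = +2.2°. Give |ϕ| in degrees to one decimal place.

Polar night requires cos h₀ = −tan ϕ tan δ ≥ 1, i.e. tan ϕ tan δ ≤ −1.
The boundary is |tan ϕ| · |tan δ| = 1, so |ϕ| = 90° − |δ| = 90° − 2.2° = 87.8° in the southern hemisphere.

|ϕ| = 87.8°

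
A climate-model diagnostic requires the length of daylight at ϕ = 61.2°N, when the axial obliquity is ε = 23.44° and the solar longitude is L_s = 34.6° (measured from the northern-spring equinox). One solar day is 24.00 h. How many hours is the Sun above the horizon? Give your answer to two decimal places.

Solar declination: sin δ = sin ε · sin L_s = sin 23.44° × sin 34.6° = 0.22588, so δ = +13.055°.
cos h₀ = −tan ϕ · tan δ = −tan(+61.2°) × tan(+13.055°) = -0.4218, so h₀ = 2.0062 rad = 114.95°.
Daylight = 2h₀/(2π) × 24.00 h = (2.0062/π) × 24.00 = 15.33 h.

15.33 h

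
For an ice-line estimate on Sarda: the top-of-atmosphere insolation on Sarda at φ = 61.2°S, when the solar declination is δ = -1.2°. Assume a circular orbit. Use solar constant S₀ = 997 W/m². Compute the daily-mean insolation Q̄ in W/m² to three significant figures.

Q̄ ≈ 162 W/m²

cos H₀ = −tan(-61.2°) tan(-1.200°) = -0.0381, H₀ = 1.6089 rad.
Bracket: H₀ sin φ sin δ + cos φ cos δ sin H₀ = 1.6089×-0.87631×-0.02094 + 0.48175×0.99978×0.99927 = 0.029523 + 0.481292 = 0.510815.
Q̄ = (S₀/π) × [bracket] = (997/π) × 0.510815 = 162.1 W/m².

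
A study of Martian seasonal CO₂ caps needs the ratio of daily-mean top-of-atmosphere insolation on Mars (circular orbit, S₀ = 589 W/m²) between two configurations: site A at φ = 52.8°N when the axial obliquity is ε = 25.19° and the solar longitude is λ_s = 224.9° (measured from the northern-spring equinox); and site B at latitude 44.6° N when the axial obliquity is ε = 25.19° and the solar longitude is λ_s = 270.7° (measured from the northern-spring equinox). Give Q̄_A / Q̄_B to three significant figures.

Q̄_A / Q̄_B ≈ 1.02

— Configuration A (φ=+52.8°):
Solar declination: sin δ = sin ε · sin λ_s = sin 25.19° × sin 224.9° = -0.30043, so δ = -17.484°.
cos H₀ = −tan(+52.8°) tan(-17.484°) = 0.4150, H₀ = 1.1429 rad.
Bracket: H₀ sin φ sin δ + cos φ cos δ sin H₀ = 1.1429×0.79653×-0.30043 + 0.60460×0.95380×0.90983 = -0.273498 + 0.524669 = 0.251171.
Q̄ = (S₀/π) × [bracket] = (589/π) × 0.251171 = 47.091 W/m².
— Configuration B (φ=+44.6°):
Solar declination: sin δ = sin ε · sin λ_s = sin 25.19° × sin 270.7° = -0.42559, so δ = -25.188°.
cos H₀ = −tan(+44.6°) tan(-25.188°) = 0.4638, H₀ = 1.0885 rad.
Bracket: H₀ sin φ sin δ + cos φ cos δ sin H₀ = 1.0885×0.70215×-0.42559 + 0.71203×0.90492×0.88595 = -0.325274 + 0.570844 = 0.245570.
Q̄ = (S₀/π) × [bracket] = (589/π) × 0.245570 = 46.041 W/m².
Ratio Q̄_A / Q̄_B = 47.091 / 46.041 = 1.023.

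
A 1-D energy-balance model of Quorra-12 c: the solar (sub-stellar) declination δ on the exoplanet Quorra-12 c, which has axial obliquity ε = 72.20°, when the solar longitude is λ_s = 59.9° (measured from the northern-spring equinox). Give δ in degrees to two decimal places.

δ = +55.46°

sin δ = sin ε · sin λ_s = sin 72.20° × sin 59.9° = 0.823736.
δ = arcsin(0.823736) = +55.46°.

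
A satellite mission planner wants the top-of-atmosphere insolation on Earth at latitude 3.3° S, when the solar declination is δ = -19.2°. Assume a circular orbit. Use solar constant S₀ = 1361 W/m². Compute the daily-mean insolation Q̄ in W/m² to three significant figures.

Q̄ ≈ 421 W/m²

cos H₀ = −tan(-3.3°) tan(-19.200°) = -0.0201, H₀ = 1.5909 rad.
Bracket: H₀ sin φ sin δ + cos φ cos δ sin H₀ = 1.5909×-0.05756×-0.32887 + 0.99834×0.94438×0.99980 = 0.030115 + 0.942624 = 0.972739.
Q̄ = (S₀/π) × [bracket] = (1361/π) × 0.972739 = 421.4 W/m².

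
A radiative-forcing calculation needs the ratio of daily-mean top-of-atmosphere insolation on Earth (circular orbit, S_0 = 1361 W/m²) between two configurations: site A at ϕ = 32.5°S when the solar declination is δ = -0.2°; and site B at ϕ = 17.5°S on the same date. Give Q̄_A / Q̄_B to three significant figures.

— Configuration A (ϕ=-32.5°):
cos h₀ = −tan(-32.5°) tan(-0.200°) = -0.0022, h₀ = 1.5730 rad.
Bracket: h₀ sin ϕ sin δ + cos ϕ cos δ sin h₀ = 1.5730×-0.53730×-0.00349 + 0.84339×0.99999×1.00000 = 0.002950 + 0.843382 = 0.846332.
Q̄ = (S_0/π) × [bracket] = (1361/π) × 0.846332 = 366.65 W/m².
— Configuration B (ϕ=-17.5°):
cos h₀ = −tan(-17.5°) tan(-0.200°) = -0.0011, h₀ = 1.5719 rad.
Bracket: h₀ sin ϕ sin δ + cos ϕ cos δ sin h₀ = 1.5719×-0.30071×-0.00349 + 0.95372×0.99999×1.00000 = 0.001650 + 0.953710 = 0.955360.
Q̄ = (S_0/π) × [bracket] = (1361/π) × 0.955360 = 413.88 W/m².
Ratio Q̄_A / Q̄_B = 366.65 / 413.88 = 0.8859.

Q̄_A / Q̄_B ≈ 0.886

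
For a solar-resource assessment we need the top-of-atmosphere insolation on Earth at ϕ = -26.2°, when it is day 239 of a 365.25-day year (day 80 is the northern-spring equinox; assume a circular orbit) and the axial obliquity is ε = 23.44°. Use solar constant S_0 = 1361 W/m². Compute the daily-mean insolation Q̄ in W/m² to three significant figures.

Solar longitude: L_s = 360° × (239 − 80)/365.25 = 156.715°.
sin δ = sin 23.44° × sin 156.715° = 0.15725, so δ = +9.047°.
cos h₀ = −tan(-26.2°) tan(+9.047°) = 0.0784, h₀ = 1.4924 rad.
Bracket: h₀ sin ϕ sin δ + cos ϕ cos δ sin h₀ = 1.4924×-0.44151×0.15725 + 0.89726×0.98756×0.99693 = -0.103614 + 0.883378 = 0.779764.
Q̄ = (S_0/π) × [bracket] = (1361/π) × 0.779764 = 337.8 W/m².

Q̄ ≈ 338 W/m²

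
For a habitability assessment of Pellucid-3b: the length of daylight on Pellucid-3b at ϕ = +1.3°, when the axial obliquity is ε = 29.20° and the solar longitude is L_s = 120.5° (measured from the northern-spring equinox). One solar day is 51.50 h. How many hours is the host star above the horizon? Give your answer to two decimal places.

Solar declination: sin δ = sin ε · sin L_s = sin 29.20° × sin 120.5° = 0.42035, so δ = +24.857°.
cos h₀ = −tan ϕ · tan δ = −tan(+1.3°) × tan(+24.857°) = -0.0105, so h₀ = 1.5813 rad = 90.60°.
Daylight = 2h₀/(2π) × 51.50 h = (1.5813/π) × 51.50 = 25.92 h.

25.92 h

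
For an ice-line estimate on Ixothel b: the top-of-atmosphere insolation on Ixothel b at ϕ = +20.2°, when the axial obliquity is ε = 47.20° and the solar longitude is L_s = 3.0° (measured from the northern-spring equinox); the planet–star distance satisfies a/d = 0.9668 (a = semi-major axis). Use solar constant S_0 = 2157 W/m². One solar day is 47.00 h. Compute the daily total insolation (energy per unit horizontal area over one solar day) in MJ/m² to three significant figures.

104 MJ/m²

Solar declination: sin δ = sin ε · sin L_s = sin 47.20° × sin 3.0° = 0.03840, so δ = +2.201°.
cos h₀ = −tan(+20.2°) tan(+2.201°) = -0.0141, h₀ = 1.5849 rad.
Bracket: h₀ sin ϕ sin δ + cos ϕ cos δ sin h₀ = 1.5849×0.34530×0.03840 + 0.93849×0.99926×0.99990 = 0.021015 + 0.937702 = 0.958717.
Inverse-square distance factor (a/d)² = 0.9668² = 0.934702.
Q̄ = (S_0/π) × 0.934702 × [bracket] = (2157/π) × 0.934702 × 0.958717 = 615.27 W/m².
Daily total = Q̄ × 47.00 h × 3600 s/h = 615.27 × 47.00 × 3600 / 10⁶ = 104.1 MJ/m².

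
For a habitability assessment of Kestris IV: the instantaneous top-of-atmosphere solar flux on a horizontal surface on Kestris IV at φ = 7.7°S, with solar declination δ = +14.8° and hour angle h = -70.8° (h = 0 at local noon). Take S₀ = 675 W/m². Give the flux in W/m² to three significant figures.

cos θ_z = sin φ sin δ + cos φ cos δ cos h = -0.034226 + 0.315089 = 0.280863.
Flux = S₀ · cos θ_z = 675 × 0.280863 = 189.6 W/m².

190 W/m²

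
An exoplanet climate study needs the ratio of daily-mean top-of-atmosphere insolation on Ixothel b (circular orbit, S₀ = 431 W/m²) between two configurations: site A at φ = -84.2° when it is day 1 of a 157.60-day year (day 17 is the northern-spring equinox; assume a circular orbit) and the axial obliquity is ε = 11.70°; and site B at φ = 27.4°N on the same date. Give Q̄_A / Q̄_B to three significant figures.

Q̄_A / Q̄_B ≈ 0.474

— Configuration A (φ=-84.2°):
Solar longitude: λ_s = 360° × (1 − 17)/157.60 = -36.548°, i.e. -36.548° + 360° = 323.452°.
sin δ = sin 11.70° × sin 323.452° = -0.12076, so δ = -6.936°.
cos H₀ = −tan(-84.2°) tan(-6.936°) = -1.1976 ≤ −1 ⇒ polar day, H₀ = π.
Bracket: H₀ sin φ sin δ + cos φ cos δ sin H₀ = 3.1416×-0.99488×-0.12076 + 0.10106×0.99268×0.00000 = 0.377437 + 0.000000 = 0.377437.
Q̄ = (S₀/π) × [bracket] = (431/π) × 0.377437 = 51.781 W/m².
— Configuration B (φ=+27.4°):
cos H₀ = −tan(+27.4°) tan(-6.936°) = 0.0631, H₀ = 1.5077 rad.
Bracket: H₀ sin φ sin δ + cos φ cos δ sin H₀ = 1.5077×0.46020×-0.12076 + 0.88782×0.99268×0.99801 = -0.083789 + 0.879567 = 0.795778.
Q̄ = (S₀/π) × [bracket] = (431/π) × 0.795778 = 109.17 W/m².
Ratio Q̄_A / Q̄_B = 51.781 / 109.17 = 0.4743.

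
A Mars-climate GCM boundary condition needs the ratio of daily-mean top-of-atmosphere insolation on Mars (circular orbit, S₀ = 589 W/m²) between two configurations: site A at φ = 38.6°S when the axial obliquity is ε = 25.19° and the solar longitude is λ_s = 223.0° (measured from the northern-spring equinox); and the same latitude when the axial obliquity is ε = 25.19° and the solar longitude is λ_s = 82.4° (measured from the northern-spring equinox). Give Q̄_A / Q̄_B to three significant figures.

— Configuration A (φ=-38.6°):
Solar declination: sin δ = sin ε · sin λ_s = sin 25.19° × sin 223.0° = -0.29027, so δ = -16.874°.
cos H₀ = −tan(-38.6°) tan(-16.874°) = -0.2421, H₀ = 1.8154 rad.
Bracket: H₀ sin φ sin δ + cos φ cos δ sin H₀ = 1.8154×-0.62388×-0.29027 + 0.78152×0.95694×0.97024 = 0.328757 + 0.725611 = 1.054368.
Q̄ = (S₀/π) × [bracket] = (589/π) × 1.054368 = 197.68 W/m².
— Configuration B (φ=-38.6°):
Solar declination: sin δ = sin ε · sin λ_s = sin 25.19° × sin 82.4° = 0.42188, so δ = +24.953°.
cos H₀ = −tan(-38.6°) tan(+24.953°) = 0.3715, H₀ = 1.1902 rad.
Bracket: H₀ sin φ sin δ + cos φ cos δ sin H₀ = 1.1902×-0.62388×0.42188 + 0.78152×0.90665×0.92845 = -0.313264 + 0.657867 = 0.344603.
Q̄ = (S₀/π) × [bracket] = (589/π) × 0.344603 = 64.608 W/m².
Ratio Q̄_A / Q̄_B = 197.68 / 64.608 = 3.060.

Q̄_A / Q̄_B ≈ 3.06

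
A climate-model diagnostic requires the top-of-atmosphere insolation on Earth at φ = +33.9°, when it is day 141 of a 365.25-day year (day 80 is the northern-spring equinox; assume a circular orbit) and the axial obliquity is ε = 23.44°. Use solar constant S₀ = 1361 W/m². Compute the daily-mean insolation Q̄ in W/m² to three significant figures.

Solar longitude: λ_s = 360° × (141 − 80)/365.25 = 60.123°.
sin δ = sin 23.44° × sin 60.123° = 0.34492, so δ = +20.177°.
cos H₀ = −tan(+33.9°) tan(+20.177°) = -0.2469, H₀ = 1.8203 rad.
Bracket: H₀ sin φ sin δ + cos φ cos δ sin H₀ = 1.8203×0.55775×0.34492 + 0.83001×0.93863×0.96903 = 0.350188 + 0.754944 = 1.105132.
Q̄ = (S₀/π) × [bracket] = (1361/π) × 1.105132 = 478.8 W/m².

Q̄ ≈ 479 W/m²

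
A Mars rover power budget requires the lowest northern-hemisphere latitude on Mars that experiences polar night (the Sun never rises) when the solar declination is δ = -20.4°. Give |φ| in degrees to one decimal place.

Polar night requires cos H₀ = −tan φ tan δ ≥ 1, i.e. tan φ tan δ ≤ −1.
The boundary is |tan φ| · |tan δ| = 1, so |φ| = 90° − |δ| = 90° − 20.4° = 69.6° in the northern hemisphere.

|φ| = 69.6°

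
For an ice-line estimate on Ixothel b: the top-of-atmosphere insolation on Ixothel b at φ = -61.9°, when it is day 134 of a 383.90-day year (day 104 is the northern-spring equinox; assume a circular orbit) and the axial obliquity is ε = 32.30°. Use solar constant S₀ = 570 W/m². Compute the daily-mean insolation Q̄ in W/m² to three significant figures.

Solar longitude: λ_s = 360° × (134 − 104)/383.90 = 28.132°.
sin δ = sin 32.30° × sin 28.132° = 0.25195, so δ = +14.593°.
cos H₀ = −tan(-61.9°) tan(+14.593°) = 0.4876, H₀ = 1.0615 rad.
Bracket: H₀ sin φ sin δ + cos φ cos δ sin H₀ = 1.0615×-0.88213×0.25195 + 0.47101×0.96774×0.87307 = -0.235921 + 0.397959 = 0.162038.
Q̄ = (S₀/π) × [bracket] = (570/π) × 0.162038 = 29.40 W/m².

Q̄ ≈ 29.4 W/m²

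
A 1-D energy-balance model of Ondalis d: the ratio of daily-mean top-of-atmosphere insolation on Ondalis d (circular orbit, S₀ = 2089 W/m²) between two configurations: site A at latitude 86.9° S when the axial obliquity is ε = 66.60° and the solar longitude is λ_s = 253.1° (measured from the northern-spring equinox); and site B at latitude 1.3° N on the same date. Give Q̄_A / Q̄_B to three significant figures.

— Configuration A (φ=-86.9°):
Solar declination: sin δ = sin ε · sin λ_s = sin 66.60° × sin 253.1° = -0.87812, so δ = -61.416°.
cos H₀ = −tan(-86.9°) tan(-61.416°) = -33.8893 ≤ −1 ⇒ polar day, H₀ = π.
Bracket: H₀ sin φ sin δ + cos φ cos δ sin H₀ = 3.1416×-0.99854×-0.87812 + 0.05408×0.47844×0.00000 = 2.754674 + 0.000000 = 2.754674.
Q̄ = (S₀/π) × [bracket] = (2089/π) × 2.754674 = 1831.7 W/m².
— Configuration B (φ=+1.3°):
cos H₀ = −tan(+1.3°) tan(-61.416°) = 0.0417, H₀ = 1.5291 rad.
Bracket: H₀ sin φ sin δ + cos φ cos δ sin H₀ = 1.5291×0.02269×-0.87812 + 0.99974×0.47844×0.99913 = -0.030467 + 0.477899 = 0.447432.
Q̄ = (S₀/π) × [bracket] = (2089/π) × 0.447432 = 297.52 W/m².
Ratio Q̄_A / Q̄_B = 1831.7 / 297.52 = 6.157.

Q̄_A / Q̄_B ≈ 6.16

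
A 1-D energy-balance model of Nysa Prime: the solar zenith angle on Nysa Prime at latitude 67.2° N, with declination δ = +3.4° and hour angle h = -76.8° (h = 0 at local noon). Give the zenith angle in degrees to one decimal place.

θ_z = 81.8°

cos θ_z = sin ϕ sin δ + cos ϕ cos δ cos h = 0.054672 + 0.088334 = 0.143006.
θ_z = arccos(0.143006) = 81.8°.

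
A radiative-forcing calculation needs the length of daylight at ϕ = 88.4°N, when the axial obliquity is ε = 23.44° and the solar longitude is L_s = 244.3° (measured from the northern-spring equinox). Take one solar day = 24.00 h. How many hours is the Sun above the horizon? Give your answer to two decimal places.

0.00 h

Solar declination: sin δ = sin ε · sin L_s = sin 23.44° × sin 244.3° = -0.35844, so δ = -21.004°.
cos h₀ = −tan ϕ · tan δ = 13.7456 ≥ 1, so the Sun never rises (polar night) and h₀ = 0.
Daylight = 2h₀/(2π) × 24.00 h = (0.0000/π) × 24.00 = 0.00 h.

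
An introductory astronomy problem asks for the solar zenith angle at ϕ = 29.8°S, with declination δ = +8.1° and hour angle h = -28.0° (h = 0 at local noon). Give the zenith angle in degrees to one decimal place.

cos θ_z = sin ϕ sin δ + cos ϕ cos δ cos h = -0.070024 + 0.758548 = 0.688524.
θ_z = arccos(0.688524) = 46.5°.

θ_z = 46.5°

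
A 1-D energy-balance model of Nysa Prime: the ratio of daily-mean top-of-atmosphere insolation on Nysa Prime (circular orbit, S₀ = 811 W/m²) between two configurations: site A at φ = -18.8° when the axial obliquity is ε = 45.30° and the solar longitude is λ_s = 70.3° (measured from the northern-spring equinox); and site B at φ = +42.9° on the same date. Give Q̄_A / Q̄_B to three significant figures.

— Configuration A (φ=-18.8°):
Solar declination: sin δ = sin ε · sin λ_s = sin 45.30° × sin 70.3° = 0.66920, so δ = +42.005°.
cos H₀ = −tan(-18.8°) tan(+42.005°) = 0.3066, H₀ = 1.2592 rad.
Bracket: H₀ sin φ sin δ + cos φ cos δ sin H₀ = 1.2592×-0.32227×0.66920 + 0.94665×0.74309×0.95185 = -0.271563 + 0.669575 = 0.398012.
Q̄ = (S₀/π) × [bracket] = (811/π) × 0.398012 = 102.75 W/m².
— Configuration B (φ=+42.9°):
cos H₀ = −tan(+42.9°) tan(+42.005°) = -0.8369, H₀ = 2.5623 rad.
Bracket: H₀ sin φ sin δ + cos φ cos δ sin H₀ = 2.5623×0.68072×0.66920 + 0.73254×0.74309×0.54742 = 1.167225 + 0.297984 = 1.465209.
Q̄ = (S₀/π) × [bracket] = (811/π) × 1.465209 = 378.24 W/m².
Ratio Q̄_A / Q̄_B = 102.75 / 378.24 = 0.2717.

Q̄_A / Q̄_B ≈ 0.272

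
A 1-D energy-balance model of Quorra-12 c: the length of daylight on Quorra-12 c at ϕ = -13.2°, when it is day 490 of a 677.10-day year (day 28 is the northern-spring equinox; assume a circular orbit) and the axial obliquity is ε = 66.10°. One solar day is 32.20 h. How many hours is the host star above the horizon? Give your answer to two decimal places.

Solar longitude: L_s = 360° × (490 − 28)/677.10 = 245.636°.
sin δ = sin 66.10° × sin 245.636° = -0.83283, so δ = -56.391°.
cos h₀ = −tan ϕ · tan δ = −tan(-13.2°) × tan(-56.391°) = -0.3529, so h₀ = 1.9315 rad = 110.66°.
Daylight = 2h₀/(2π) × 32.20 h = (1.9315/π) × 32.20 = 19.80 h.

19.80 h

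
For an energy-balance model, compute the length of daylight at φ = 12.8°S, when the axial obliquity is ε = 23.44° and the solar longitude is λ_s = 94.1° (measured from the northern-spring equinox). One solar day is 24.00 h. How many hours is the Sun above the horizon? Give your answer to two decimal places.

11.25 h

Solar declination: sin δ = sin ε · sin λ_s = sin 23.44° × sin 94.1° = 0.39677, so δ = +23.376°.
cos H₀ = −tan φ · tan δ = −tan(-12.8°) × tan(+23.376°) = 0.0982, so H₀ = 1.4724 rad = 84.36°.
Daylight = 2H₀/(2π) × 24.00 h = (1.4724/π) × 24.00 = 11.25 h.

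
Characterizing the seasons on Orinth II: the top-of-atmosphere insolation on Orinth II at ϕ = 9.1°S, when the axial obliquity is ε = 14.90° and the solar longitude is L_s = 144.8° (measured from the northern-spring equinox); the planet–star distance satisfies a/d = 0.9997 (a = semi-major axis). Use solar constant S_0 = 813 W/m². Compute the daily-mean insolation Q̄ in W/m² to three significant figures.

Solar declination: sin δ = sin ε · sin L_s = sin 14.90° × sin 144.8° = 0.14822, so δ = +8.524°.
cos h₀ = −tan(-9.1°) tan(+8.524°) = 0.0240, h₀ = 1.5468 rad.
Bracket: h₀ sin ϕ sin δ + cos ϕ cos δ sin h₀ = 1.5468×-0.15816×0.14822 + 0.98741×0.98895×0.99971 = -0.036261 + 0.976216 = 0.939955.
Inverse-square distance factor (a/d)² = 0.9997² = 0.999400.
Q̄ = (S_0/π) × 0.999400 × [bracket] = (813/π) × 0.999400 × 0.939955 = 243.1 W/m².

Q̄ ≈ 243 W/m²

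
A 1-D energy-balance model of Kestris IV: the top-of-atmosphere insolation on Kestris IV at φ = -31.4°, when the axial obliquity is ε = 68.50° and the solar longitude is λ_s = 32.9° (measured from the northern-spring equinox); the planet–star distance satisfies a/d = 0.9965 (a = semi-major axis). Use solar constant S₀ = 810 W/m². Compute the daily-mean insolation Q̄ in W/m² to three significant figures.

Solar declination: sin δ = sin ε · sin λ_s = sin 68.50° × sin 32.9° = 0.50538, so δ = +30.357°.
cos H₀ = −tan(-31.4°) tan(+30.357°) = 0.3575, H₀ = 1.2052 rad.
Bracket: H₀ sin φ sin δ + cos φ cos δ sin H₀ = 1.2052×-0.52101×0.50538 + 0.85355×0.86290×0.93391 = -0.317339 + 0.687851 = 0.370512.
Inverse-square distance factor (a/d)² = 0.9965² = 0.993012.
Q̄ = (S₀/π) × 0.993012 × [bracket] = (810/π) × 0.993012 × 0.370512 = 94.86 W/m².

Q̄ ≈ 94.9 W/m²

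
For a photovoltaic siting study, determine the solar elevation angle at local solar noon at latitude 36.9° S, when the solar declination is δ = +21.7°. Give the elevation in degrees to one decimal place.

At local noon the hour angle is zero, so the zenith angle equals |φ − δ| = |-36.9° − (+21.700°)| = 58.600°.
Elevation = 90° − 58.600° = 31.4°.

31.4°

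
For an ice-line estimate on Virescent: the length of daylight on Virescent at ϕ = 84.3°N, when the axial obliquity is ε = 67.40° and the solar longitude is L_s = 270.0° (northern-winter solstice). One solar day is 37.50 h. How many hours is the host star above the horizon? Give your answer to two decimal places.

0.00 h

Solar declination: sin δ = sin ε · sin L_s = sin 67.40° × sin 270.0° = -0.92321, so δ = -67.400°.
cos h₀ = −tan ϕ · tan δ = 24.0684 ≥ 1, so the host star never rises (polar night) and h₀ = 0.
Daylight = 2h₀/(2π) × 37.50 h = (0.0000/π) × 37.50 = 0.00 h.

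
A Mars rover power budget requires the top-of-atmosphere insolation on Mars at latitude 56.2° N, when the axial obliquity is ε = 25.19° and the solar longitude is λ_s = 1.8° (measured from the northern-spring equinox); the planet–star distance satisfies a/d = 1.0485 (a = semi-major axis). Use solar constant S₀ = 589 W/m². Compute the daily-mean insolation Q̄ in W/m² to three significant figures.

Solar declination: sin δ = sin ε · sin λ_s = sin 25.19° × sin 1.8° = 0.01337, so δ = +0.766°.
cos H₀ = −tan(+56.2°) tan(+0.766°) = -0.0200, H₀ = 1.5908 rad.
Bracket: H₀ sin φ sin δ + cos φ cos δ sin H₀ = 1.5908×0.83098×0.01337 + 0.55630×0.99991×0.99980 = 0.017674 + 0.556139 = 0.573813.
Inverse-square distance factor (a/d)² = 1.0485² = 1.099352.
Q̄ = (S₀/π) × 1.099352 × [bracket] = (589/π) × 1.099352 × 0.573813 = 118.3 W/m².

Q̄ ≈ 118 W/m²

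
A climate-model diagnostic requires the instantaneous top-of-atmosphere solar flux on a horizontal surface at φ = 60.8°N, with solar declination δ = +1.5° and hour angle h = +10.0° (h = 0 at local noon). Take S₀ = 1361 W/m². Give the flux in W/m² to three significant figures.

cos θ_z = sin φ sin δ + cos φ cos δ cos h = 0.022850 + 0.480283 = 0.503133.
Flux = S₀ · cos θ_z = 1361 × 0.503133 = 684.8 W/m².

685 W/m²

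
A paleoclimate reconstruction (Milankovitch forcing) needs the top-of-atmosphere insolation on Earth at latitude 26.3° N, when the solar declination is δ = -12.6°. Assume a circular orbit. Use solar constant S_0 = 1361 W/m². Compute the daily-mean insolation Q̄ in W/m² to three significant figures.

cos h₀ = −tan(+26.3°) tan(-12.600°) = 0.1105, h₀ = 1.4601 rad.
Bracket: h₀ sin ϕ sin δ + cos ϕ cos δ sin h₀ = 1.4601×0.44307×-0.21814 + 0.89649×0.97592×0.99388 = -0.141121 + 0.869548 = 0.728427.
Q̄ = (S_0/π) × [bracket] = (1361/π) × 0.728427 = 315.6 W/m².

Q̄ ≈ 316 W/m²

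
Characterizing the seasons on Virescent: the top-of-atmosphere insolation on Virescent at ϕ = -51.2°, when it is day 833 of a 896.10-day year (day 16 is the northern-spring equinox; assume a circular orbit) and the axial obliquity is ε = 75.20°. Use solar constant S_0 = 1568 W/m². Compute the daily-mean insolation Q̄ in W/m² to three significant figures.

Solar longitude: L_s = 360° × (833 − 16)/896.10 = 328.222°.
sin δ = sin 75.20° × sin 328.222° = -0.50915, so δ = -30.607°.
cos h₀ = −tan(-51.2°) tan(-30.607°) = -0.7358, h₀ = 2.3976 rad.
Bracket: h₀ sin ϕ sin δ + cos ϕ cos δ sin h₀ = 2.3976×-0.77934×-0.50915 + 0.62660×0.86068×0.67723 = 0.951370 + 0.365232 = 1.316602.
Q̄ = (S_0/π) × [bracket] = (1568/π) × 1.316602 = 657.1 W/m².

Q̄ ≈ 657 W/m²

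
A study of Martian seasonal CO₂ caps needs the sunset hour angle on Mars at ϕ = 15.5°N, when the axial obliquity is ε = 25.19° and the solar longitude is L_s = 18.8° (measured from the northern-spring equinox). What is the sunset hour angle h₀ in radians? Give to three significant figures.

h₀ = 1.61 rad

Solar declination: sin δ = sin ε · sin L_s = sin 25.19° × sin 18.8° = 0.13716, so δ = +7.884°.
cos h₀ = −tan ϕ · tan δ = −tan(+15.5°) × tan(+7.884°) = -0.0384, so h₀ = 1.6092 rad = 92.20°.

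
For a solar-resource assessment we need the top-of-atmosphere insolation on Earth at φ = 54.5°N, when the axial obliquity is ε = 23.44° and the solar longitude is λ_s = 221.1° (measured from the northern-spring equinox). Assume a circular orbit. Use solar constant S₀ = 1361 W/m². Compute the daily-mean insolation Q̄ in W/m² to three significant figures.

Q̄ ≈ 116 W/m²

Solar declination: sin δ = sin ε · sin λ_s = sin 23.44° × sin 221.1° = -0.26150, so δ = -15.159°.
cos H₀ = −tan(+54.5°) tan(-15.159°) = 0.3798, H₀ = 1.1812 rad.
Bracket: H₀ sin φ sin δ + cos φ cos δ sin H₀ = 1.1812×0.81412×-0.26150 + 0.58070×0.96520×0.92506 = -0.251468 + 0.518488 = 0.267020.
Q̄ = (S₀/π) × [bracket] = (1361/π) × 0.267020 = 115.7 W/m².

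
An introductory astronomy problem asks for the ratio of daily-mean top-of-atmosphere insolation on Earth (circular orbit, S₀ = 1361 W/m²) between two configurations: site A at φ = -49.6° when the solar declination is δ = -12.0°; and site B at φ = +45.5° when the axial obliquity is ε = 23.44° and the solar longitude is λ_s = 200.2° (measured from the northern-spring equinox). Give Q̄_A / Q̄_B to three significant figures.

Q̄_A / Q̄_B ≈ 1.65

— Configuration A (φ=-49.6°):
cos H₀ = −tan(-49.6°) tan(-12.000°) = -0.2498, H₀ = 1.8232 rad.
Bracket: H₀ sin φ sin δ + cos φ cos δ sin H₀ = 1.8232×-0.76154×-0.20791 + 0.64812×0.97815×0.96831 = 0.288671 + 0.613868 = 0.902539.
Q̄ = (S₀/π) × [bracket] = (1361/π) × 0.902539 = 391.00 W/m².
— Configuration B (φ=+45.5°):
Solar declination: sin δ = sin ε · sin λ_s = sin 23.44° × sin 200.2° = -0.13736, so δ = -7.895°.
cos H₀ = −tan(+45.5°) tan(-7.895°) = 0.1411, H₀ = 1.4292 rad.
Bracket: H₀ sin φ sin δ + cos φ cos δ sin H₀ = 1.4292×0.71325×-0.13736 + 0.70091×0.99052×0.98999 = -0.140022 + 0.687316 = 0.547294.
Q̄ = (S₀/π) × [bracket] = (1361/π) × 0.547294 = 237.10 W/m².
Ratio Q̄_A / Q̄_B = 391.00 / 237.10 = 1.649.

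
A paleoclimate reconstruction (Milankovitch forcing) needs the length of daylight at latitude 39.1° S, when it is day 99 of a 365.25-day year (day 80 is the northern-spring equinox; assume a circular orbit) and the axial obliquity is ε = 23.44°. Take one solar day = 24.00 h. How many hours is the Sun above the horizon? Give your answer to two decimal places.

Solar longitude: λ_s = 360° × (99 − 80)/365.25 = 18.727°.
sin δ = sin 23.44° × sin 18.727° = 0.12771, so δ = +7.337°.
cos H₀ = −tan φ · tan δ = −tan(-39.1°) × tan(+7.337°) = 0.1046, so H₀ = 1.4660 rad = 83.99°.
Daylight = 2H₀/(2π) × 24.00 h = (1.4660/π) × 24.00 = 11.20 h.

11.20 h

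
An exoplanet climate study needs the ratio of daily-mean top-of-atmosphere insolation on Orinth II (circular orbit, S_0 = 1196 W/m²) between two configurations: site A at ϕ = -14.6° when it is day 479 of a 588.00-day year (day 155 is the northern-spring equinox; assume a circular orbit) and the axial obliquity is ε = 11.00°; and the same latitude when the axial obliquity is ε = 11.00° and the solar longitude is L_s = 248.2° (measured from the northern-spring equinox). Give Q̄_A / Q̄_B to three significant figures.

— Configuration A (ϕ=-14.6°):
Solar longitude: L_s = 360° × (479 − 155)/588.00 = 198.367°.
sin δ = sin 11.00° × sin 198.367° = -0.06013, so δ = -3.447°.
cos h₀ = −tan(-14.6°) tan(-3.447°) = -0.0157, h₀ = 1.5865 rad.
Bracket: h₀ sin ϕ sin δ + cos ϕ cos δ sin h₀ = 1.5865×-0.25207×-0.06013 + 0.96771×0.99819×0.99988 = 0.024047 + 0.965843 = 0.989890.
Q̄ = (S_0/π) × [bracket] = (1196/π) × 0.989890 = 376.85 W/m².
— Configuration B (ϕ=-14.6°):
Solar declination: sin δ = sin ε · sin L_s = sin 11.00° × sin 248.2° = -0.17716, so δ = -10.205°.
cos h₀ = −tan(-14.6°) tan(-10.205°) = -0.0469, h₀ = 1.6177 rad.
Bracket: h₀ sin ϕ sin δ + cos ϕ cos δ sin h₀ = 1.6177×-0.25207×-0.17716 + 0.96771×0.98418×0.99890 = 0.072241 + 0.951353 = 1.023594.
Q̄ = (S_0/π) × [bracket] = (1196/π) × 1.023594 = 389.68 W/m².
Ratio Q̄_A / Q̄_B = 376.85 / 389.68 = 0.9671.

Q̄_A / Q̄_B ≈ 0.967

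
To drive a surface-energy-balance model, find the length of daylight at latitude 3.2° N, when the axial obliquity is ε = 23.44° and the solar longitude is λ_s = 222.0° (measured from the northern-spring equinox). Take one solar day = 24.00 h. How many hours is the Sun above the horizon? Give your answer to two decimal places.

11.88 h

Solar declination: sin δ = sin ε · sin λ_s = sin 23.44° × sin 222.0° = -0.26617, so δ = -15.437°.
cos H₀ = −tan φ · tan δ = −tan(+3.2°) × tan(-15.437°) = 0.0154, so H₀ = 1.5554 rad = 89.12°.
Daylight = 2H₀/(2π) × 24.00 h = (1.5554/π) × 24.00 = 11.88 h.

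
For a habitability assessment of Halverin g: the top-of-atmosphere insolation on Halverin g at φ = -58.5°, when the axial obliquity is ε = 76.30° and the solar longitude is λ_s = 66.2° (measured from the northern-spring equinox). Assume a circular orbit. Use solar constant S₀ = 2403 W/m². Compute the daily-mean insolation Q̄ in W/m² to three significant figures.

Solar declination: sin δ = sin ε · sin λ_s = sin 76.30° × sin 66.2° = 0.88893, so δ = +62.739°.
cos H₀ = −tan(-58.5°) tan(+62.739°) = 3.1669 ≥ 1 ⇒ polar night, H₀ = 0 and Q̄ = 0.

Q̄ ≈ 0.00 W/m²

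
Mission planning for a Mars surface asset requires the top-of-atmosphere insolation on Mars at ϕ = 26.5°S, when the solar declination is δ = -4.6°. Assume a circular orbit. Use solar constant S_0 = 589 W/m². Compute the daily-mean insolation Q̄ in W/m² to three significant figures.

cos h₀ = −tan(-26.5°) tan(-4.600°) = -0.0401, h₀ = 1.6109 rad.
Bracket: h₀ sin ϕ sin δ + cos ϕ cos δ sin h₀ = 1.6109×-0.44620×-0.08020 + 0.89493×0.99678×0.99920 = 0.057646 + 0.891335 = 0.948981.
Q̄ = (S_0/π) × [bracket] = (589/π) × 0.948981 = 177.9 W/m².

Q̄ ≈ 178 W/m²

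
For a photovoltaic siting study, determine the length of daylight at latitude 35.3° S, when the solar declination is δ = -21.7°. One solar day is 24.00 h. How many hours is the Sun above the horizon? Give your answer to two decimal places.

14.18 h

cos H₀ = −tan φ · tan δ = −tan(-35.3°) × tan(-21.700°) = -0.2818, so H₀ = 1.8564 rad = 106.37°.
Daylight = 2H₀/(2π) × 24.00 h = (1.8564/π) × 24.00 = 14.18 h.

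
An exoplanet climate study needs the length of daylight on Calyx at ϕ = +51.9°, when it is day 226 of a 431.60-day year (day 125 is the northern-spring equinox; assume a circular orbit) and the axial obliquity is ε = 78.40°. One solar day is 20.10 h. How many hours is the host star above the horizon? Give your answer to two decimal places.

Solar longitude: L_s = 360° × (226 − 125)/431.60 = 84.245°.
sin δ = sin 78.40° × sin 84.245° = 0.97464, so δ = +77.068°.
Sunrise equation: cos h₀ = −tan ϕ · tan δ = -5.5543 ≤ −1, so the host star never sets (polar day) and h₀ = π.
Daylight = 2h₀/(2π) × 20.10 h = (3.1416/π) × 20.10 = 20.10 h.

20.10 h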